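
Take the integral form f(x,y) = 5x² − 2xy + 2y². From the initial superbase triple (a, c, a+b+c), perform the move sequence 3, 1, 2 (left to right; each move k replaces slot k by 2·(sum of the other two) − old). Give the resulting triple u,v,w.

start (5,2,5) = (f(1,0),f(0,1),f(1,1))
replace slot 3: 2·(5+2) − 5 = 9 → (5,2,9)
replace slot 1: 2·(2+9) − 5 = 17 → (17,2,9)
replace slot 2: 2·(17+9) − 2 = 50 → (17,50,9)

17,50,9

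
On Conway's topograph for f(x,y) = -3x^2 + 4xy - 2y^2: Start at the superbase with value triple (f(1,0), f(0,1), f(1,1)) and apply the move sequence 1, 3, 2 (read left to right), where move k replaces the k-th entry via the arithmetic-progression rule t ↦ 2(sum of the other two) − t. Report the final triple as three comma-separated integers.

start (-3,-2,-1) = (f(1,0),f(0,1),f(1,1))
replace slot 1: 2·((-2)+(-1)) − (-3) = -3 → (-3,-2,-1)
replace slot 3: 2·((-3)+(-2)) − (-1) = -9 → (-3,-2,-9)
replace slot 2: 2·((-3)+(-9)) − (-2) = -22 → (-3,-22,-9)

-3,-22,-9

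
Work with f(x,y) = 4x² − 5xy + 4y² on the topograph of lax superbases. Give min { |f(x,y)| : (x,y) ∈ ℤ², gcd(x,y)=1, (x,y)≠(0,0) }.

translate: b→3 (≡-5 mod 8), so (4,-5,4)→(4,3,3)
flip: (4,3,3)→(3,-3,4)
translate: b→3 (≡-3 mod 6), so (3,-3,4)→(3,3,4)
reduced (well bottom): (3,3,4) with a≤c, −a<b≤a
well minimum = a = 3

3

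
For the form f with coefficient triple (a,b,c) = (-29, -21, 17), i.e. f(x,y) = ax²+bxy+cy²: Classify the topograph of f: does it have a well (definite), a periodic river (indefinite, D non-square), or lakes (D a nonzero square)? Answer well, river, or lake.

D = b²−4ac = (-21)² − 4·(-29)·17 = 2413
D > 0 non-square ⇒ indefinite ⇒ periodic river

river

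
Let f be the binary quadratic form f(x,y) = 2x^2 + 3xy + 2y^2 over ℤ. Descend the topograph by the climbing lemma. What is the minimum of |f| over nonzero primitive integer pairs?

translate: b→-1 (≡3 mod 4), so (2,3,2)→(2,-1,1)
flip: (2,-1,1)→(1,1,2)
reduced (well bottom): (1,1,2) with a≤c, −a<b≤a
well minimum = a = 1

1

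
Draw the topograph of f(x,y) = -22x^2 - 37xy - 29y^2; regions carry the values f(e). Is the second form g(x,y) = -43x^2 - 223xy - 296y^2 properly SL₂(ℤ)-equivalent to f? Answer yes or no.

D₁ = -1183, D₂ = -1183
f is negative-definite; reduce −f:
−f: translate: b→-7 (≡37 mod 44), so (22,37,29)→(22,-7,14)
−f: flip: (22,-7,14)→(14,7,22)
−f: reduced (well bottom): (14,7,22) with a≤c, −a<b≤a
flip sign back: reduced form of f is (-14,-7,-22)
g is negative-definite; reduce −g:
−g: translate: b→-35 (≡223 mod 86), so (43,223,296)→(43,-35,14)
−g: flip: (43,-35,14)→(14,35,43)
−g: translate: b→7 (≡35 mod 28), so (14,35,43)→(14,7,22)
−g: reduced (well bottom): (14,7,22) with a≤c, −a<b≤a
flip sign back: reduced form of g is (-14,-7,-22)
reduced forms (-14, -7, -22) vs (-14, -7, -22) ⇒ equivalent

yes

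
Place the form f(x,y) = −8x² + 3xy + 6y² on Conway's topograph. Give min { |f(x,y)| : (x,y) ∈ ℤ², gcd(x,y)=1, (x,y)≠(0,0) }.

river: ρ → (6,9,-5)
river: ρ → (-5,11,4)
river: ρ → (4,13,-2)
river: ρ → (-2,11,10)
river: ρ → (10,9,-3)
river: ρ → (-3,9,10)
river: ρ → (10,11,-2)
river: ρ → (-2,13,4)
river: ρ → (4,11,-5)
river: ρ → (-5,9,6)
river: ρ → (6,3,-8)
river: ρ → (-8,13,1)
river: ρ → (1,13,-8)
river: ρ → (-8,3,6)
closes: descent 0, river 14
min |a| on river = 1

1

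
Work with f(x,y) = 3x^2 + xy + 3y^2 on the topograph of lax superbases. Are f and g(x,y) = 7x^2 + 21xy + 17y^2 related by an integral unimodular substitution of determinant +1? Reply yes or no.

D₁ = -35, D₂ = -35
f: reduced (well bottom): (3,1,3) with a≤c, −a<b≤a
g: translate: b→7 (≡21 mod 14), so (7,21,17)→(7,7,3)
g: flip: (7,7,3)→(3,-7,7)
g: translate: b→-1 (≡-7 mod 6), so (3,-7,7)→(3,-1,3)
g: flip: (3,-1,3)→(3,1,3)
g: reduced (well bottom): (3,1,3) with a≤c, −a<b≤a
reduced forms (3, 1, 3) vs (3, 1, 3) ⇒ equivalent

yes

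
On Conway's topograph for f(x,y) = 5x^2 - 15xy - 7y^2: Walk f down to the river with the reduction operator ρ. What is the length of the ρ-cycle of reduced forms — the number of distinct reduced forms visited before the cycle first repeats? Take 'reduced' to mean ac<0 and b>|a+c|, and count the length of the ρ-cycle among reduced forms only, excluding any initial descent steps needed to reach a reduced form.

D = 365, ⌊√D⌋ = 19
descent: ρ → (-7,15,5)  [lands on river]
river: ρ → (5,15,-7)
river: ρ → (-7,13,7)
river: ρ → (7,15,-5)
river: ρ → (-5,15,7)
river: ρ → (7,13,-7)
ρ-cycle length = 6 (tail of 1 descent step not counted)

6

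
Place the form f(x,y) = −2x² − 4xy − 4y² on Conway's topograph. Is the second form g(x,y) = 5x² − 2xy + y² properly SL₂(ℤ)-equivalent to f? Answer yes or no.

D₁ = -16, D₂ = -16
f is negative-definite; reduce −f:
−f: translate: b→0 (≡4 mod 4), so (2,4,4)→(2,0,2)
−f: reduced (well bottom): (2,0,2) with a≤c, −a<b≤a
flip sign back: reduced form of f is (-2,0,-2)
g: flip: (5,-2,1)→(1,2,5)
g: translate: b→0 (≡2 mod 2), so (1,2,5)→(1,0,4)
g: reduced (well bottom): (1,0,4) with a≤c, −a<b≤a
reduced forms (-2, 0, -2) vs (1, 0, 4) ⇒ inequivalent

no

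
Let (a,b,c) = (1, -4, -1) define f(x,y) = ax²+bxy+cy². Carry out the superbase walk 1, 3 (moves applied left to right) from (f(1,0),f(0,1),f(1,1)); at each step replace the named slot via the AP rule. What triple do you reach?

start (1,-1,-4) = (f(1,0),f(0,1),f(1,1))
replace slot 1: 2·((-1)+(-4)) − 1 = -11 → (-11,-1,-4)
replace slot 3: 2·((-11)+(-1)) − (-4) = -20 → (-11,-1,-20)

-11,-1,-20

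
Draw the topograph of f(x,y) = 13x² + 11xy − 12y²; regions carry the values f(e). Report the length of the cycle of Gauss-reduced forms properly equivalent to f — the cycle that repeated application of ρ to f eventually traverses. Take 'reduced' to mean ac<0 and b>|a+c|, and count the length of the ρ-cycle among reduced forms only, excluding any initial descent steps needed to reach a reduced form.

D = 745, ⌊√D⌋ = 27
river: ρ → (-12,13,12)
river: ρ → (12,11,-13)
river: ρ → (-13,15,10)
river: ρ → (10,25,-3)
river: ρ → (-3,23,18)
river: ρ → (18,13,-8)
river: ρ → (-8,19,12)
river: ρ → (12,5,-15)
river: ρ → (-15,25,2)
river: ρ → (2,27,-2)
river: ρ → (-2,25,15)
river: ρ → (15,5,-12)
river: ρ → (-12,19,8)
river: ρ → (8,13,-18)
river: ρ → (-18,23,3)
river: ρ → (3,25,-10)
river: ρ → (-10,15,13)
river: ρ → (13,11,-12)
ρ-cycle length = 18 (tail of 0 descent steps not counted)

18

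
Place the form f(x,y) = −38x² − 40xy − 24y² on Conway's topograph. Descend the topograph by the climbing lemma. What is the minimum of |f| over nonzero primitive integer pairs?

translate: b→-36 (≡40 mod 76), so (38,40,24)→(38,-36,22)
flip: (38,-36,22)→(22,36,38)
translate: b→-8 (≡36 mod 44), so (22,36,38)→(22,-8,24)
reduced (well bottom): (22,-8,24) with a≤c, −a<b≤a
well minimum |f| = |-22| = 22 (negative-definite)

22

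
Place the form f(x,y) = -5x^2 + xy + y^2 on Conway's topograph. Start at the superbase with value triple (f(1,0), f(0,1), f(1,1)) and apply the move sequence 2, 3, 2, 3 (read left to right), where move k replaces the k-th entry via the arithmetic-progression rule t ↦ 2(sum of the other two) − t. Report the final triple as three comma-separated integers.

start (-5,1,-3) = (f(1,0),f(0,1),f(1,1))
replace slot 2: 2·((-5)+(-3)) − 1 = -17 → (-5,-17,-3)
replace slot 3: 2·((-5)+(-17)) − (-3) = -41 → (-5,-17,-41)
replace slot 2: 2·((-5)+(-41)) − (-17) = -75 → (-5,-75,-41)
replace slot 3: 2·((-5)+(-75)) − (-41) = -119 → (-5,-75,-119)

-5,-75,-119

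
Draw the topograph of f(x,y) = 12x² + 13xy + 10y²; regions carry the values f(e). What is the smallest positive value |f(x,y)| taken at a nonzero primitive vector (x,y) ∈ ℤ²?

translate: b→-11 (≡13 mod 24), so (12,13,10)→(12,-11,9)
flip: (12,-11,9)→(9,11,12)
translate: b→-7 (≡11 mod 18), so (9,11,12)→(9,-7,10)
reduced (well bottom): (9,-7,10) with a≤c, −a<b≤a
well minimum = a = 9

9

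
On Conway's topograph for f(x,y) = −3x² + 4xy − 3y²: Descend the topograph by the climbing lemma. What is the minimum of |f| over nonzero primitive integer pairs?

translate: b→2 (≡-4 mod 6), so (3,-4,3)→(3,2,2)
flip: (3,2,2)→(2,-2,3)
translate: b→2 (≡-2 mod 4), so (2,-2,3)→(2,2,3)
reduced (well bottom): (2,2,3) with a≤c, −a<b≤a
well minimum |f| = |-2| = 2 (negative-definite)

2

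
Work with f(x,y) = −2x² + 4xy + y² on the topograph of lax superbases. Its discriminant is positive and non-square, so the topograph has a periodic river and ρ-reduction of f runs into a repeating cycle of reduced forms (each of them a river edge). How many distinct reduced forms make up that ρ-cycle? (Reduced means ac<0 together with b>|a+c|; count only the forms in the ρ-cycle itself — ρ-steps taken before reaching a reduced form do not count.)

D = 24, ⌊√D⌋ = 4
river: ρ → (1,4,-2)
river: ρ → (-2,4,1)
ρ-cycle length = 2 (tail of 0 descent steps not counted)

2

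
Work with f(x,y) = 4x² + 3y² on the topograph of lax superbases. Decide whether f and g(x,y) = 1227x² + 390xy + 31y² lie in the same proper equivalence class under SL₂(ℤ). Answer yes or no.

D₁ = -48, D₂ = -48
f: flip: (4,0,3)→(3,0,4)
f: reduced (well bottom): (3,0,4) with a≤c, −a<b≤a
g: flip: (1227,390,31)→(31,-390,1227)
g: translate: b→-18 (≡-390 mod 62), so (31,-390,1227)→(31,-18,3)
g: flip: (31,-18,3)→(3,18,31)
g: translate: b→0 (≡18 mod 6), so (3,18,31)→(3,0,4)
g: reduced (well bottom): (3,0,4) with a≤c, −a<b≤a
reduced forms (3, 0, 4) vs (3, 0, 4) ⇒ equivalent

yes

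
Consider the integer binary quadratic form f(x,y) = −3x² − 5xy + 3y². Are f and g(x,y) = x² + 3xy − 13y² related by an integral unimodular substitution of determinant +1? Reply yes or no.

D₁ = 61, D₂ = 61
river cycle of f (length 6): (3, 5, -3), (-3, 7, 1), (1, 7, -3), (-3, 5, 3), (3, 7, -1), (-1, 7, 3)
river cycle of g (length 6): (1, 7, -3), (-3, 5, 3), (3, 7, -1), (-1, 7, 3), (3, 5, -3), (-3, 7, 1)
cycles coincide ⇒ equivalent

yes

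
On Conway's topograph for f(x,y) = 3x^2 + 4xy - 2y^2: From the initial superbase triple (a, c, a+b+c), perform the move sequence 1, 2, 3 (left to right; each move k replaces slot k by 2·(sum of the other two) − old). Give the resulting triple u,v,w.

start (3,-2,5) = (f(1,0),f(0,1),f(1,1))
replace slot 1: 2·((-2)+5) − 3 = 3 → (3,-2,5)
replace slot 2: 2·(3+5) − (-2) = 18 → (3,18,5)
replace slot 3: 2·(3+18) − 5 = 37 → (3,18,37)

3,18,37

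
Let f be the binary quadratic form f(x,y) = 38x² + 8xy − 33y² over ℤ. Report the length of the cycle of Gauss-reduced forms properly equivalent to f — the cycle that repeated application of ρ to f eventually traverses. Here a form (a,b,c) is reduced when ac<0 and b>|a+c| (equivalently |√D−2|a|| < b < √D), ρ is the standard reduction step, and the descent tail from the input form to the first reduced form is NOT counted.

D = 5080, ⌊√D⌋ = 71
river: ρ → (-33,58,13)
river: ρ → (13,46,-57)
river: ρ → (-57,68,2)
river: ρ → (2,68,-57)
river: ρ → (-57,46,13)
river: ρ → (13,58,-33)
river: ρ → (-33,8,38)
river: ρ → (38,68,-3)
river: ρ → (-3,70,15)
river: ρ → (15,50,-43)
river: ρ → (-43,36,22)
river: ρ → (22,52,-27)
river: ρ → (-27,56,18)
river: ρ → (18,52,-33)
river: ρ → (-33,14,37)
river: ρ → (37,60,-10)
river: ρ → (-10,60,37)
river: ρ → (37,14,-33)
river: ρ → (-33,52,18)
river: ρ → (18,56,-27)
river: ρ → (-27,52,22)
river: ρ → (22,36,-43)
river: ρ → (-43,50,15)
river: ρ → (15,70,-3)
river: ρ → (-3,68,38)
river: ρ → (38,8,-33)
ρ-cycle length = 26 (tail of 0 descent steps not counted)

26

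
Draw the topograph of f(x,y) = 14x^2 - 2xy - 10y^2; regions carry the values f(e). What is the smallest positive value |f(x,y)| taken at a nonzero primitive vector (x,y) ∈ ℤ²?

descent: ρ → (-10,22,2)  [lands on river]
river: ρ → (2,22,-10)
river: ρ → (-10,18,6)
river: ρ → (6,18,-10)
closes: descent 1, river 4
min |a| on river = 2

2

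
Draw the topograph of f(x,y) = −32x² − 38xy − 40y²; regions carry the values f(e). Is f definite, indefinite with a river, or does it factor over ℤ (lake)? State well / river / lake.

D = b²−4ac = (-38)² − 4·(-32)·(-40) = -3676
D < 0 ⇒ definite ⇒ every region one sign ⇒ single well

well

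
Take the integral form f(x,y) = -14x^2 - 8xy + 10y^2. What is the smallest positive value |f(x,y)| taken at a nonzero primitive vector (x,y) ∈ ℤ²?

descent: ρ → (10,8,-14)  [lands on river]
river: ρ → (-14,20,4)
river: ρ → (4,20,-14)
river: ρ → (-14,8,10)
river: ρ → (10,12,-12)
river: ρ → (-12,12,10)
closes: descent 1, river 6
min |a| on river = 4

4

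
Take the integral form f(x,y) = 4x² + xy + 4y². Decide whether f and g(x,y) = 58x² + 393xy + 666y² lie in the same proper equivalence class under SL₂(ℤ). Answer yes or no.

D₁ = -63, D₂ = -63
f: reduced (well bottom): (4,1,4) with a≤c, −a<b≤a
g: translate: b→45 (≡393 mod 116), so (58,393,666)→(58,45,9)
g: flip: (58,45,9)→(9,-45,58)
g: translate: b→9 (≡-45 mod 18), so (9,-45,58)→(9,9,4)
g: flip: (9,9,4)→(4,-9,9)
g: translate: b→-1 (≡-9 mod 8), so (4,-9,9)→(4,-1,4)
g: flip: (4,-1,4)→(4,1,4)
g: reduced (well bottom): (4,1,4) with a≤c, −a<b≤a
reduced forms (4, 1, 4) vs (4, 1, 4) ⇒ equivalent

yes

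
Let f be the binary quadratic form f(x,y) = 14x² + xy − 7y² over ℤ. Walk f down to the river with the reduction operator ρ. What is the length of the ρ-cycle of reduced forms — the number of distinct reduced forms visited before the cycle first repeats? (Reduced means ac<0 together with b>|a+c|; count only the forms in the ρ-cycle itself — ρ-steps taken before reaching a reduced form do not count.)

D = 393, ⌊√D⌋ = 19
descent: ρ → (-7,13,8)  [lands on river]
river: ρ → (8,19,-1)
river: ρ → (-1,19,8)
river: ρ → (8,13,-7)
river: ρ → (-7,15,6)
river: ρ → (6,9,-13)
river: ρ → (-13,17,2)
river: ρ → (2,19,-4)
river: ρ → (-4,13,14)
river: ρ → (14,15,-3)
river: ρ → (-3,15,14)
river: ρ → (14,13,-4)
river: ρ → (-4,19,2)
river: ρ → (2,17,-13)
river: ρ → (-13,9,6)
river: ρ → (6,15,-7)
ρ-cycle length = 16 (tail of 1 descent step not counted)

16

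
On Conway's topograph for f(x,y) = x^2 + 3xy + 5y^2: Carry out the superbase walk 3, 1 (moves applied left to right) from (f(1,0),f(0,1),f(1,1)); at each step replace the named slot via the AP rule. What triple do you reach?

start (1,5,9) = (f(1,0),f(0,1),f(1,1))
replace slot 3: 2·(1+5) − 9 = 3 → (1,5,3)
replace slot 1: 2·(5+3) − 1 = 15 → (15,5,3)

15,5,3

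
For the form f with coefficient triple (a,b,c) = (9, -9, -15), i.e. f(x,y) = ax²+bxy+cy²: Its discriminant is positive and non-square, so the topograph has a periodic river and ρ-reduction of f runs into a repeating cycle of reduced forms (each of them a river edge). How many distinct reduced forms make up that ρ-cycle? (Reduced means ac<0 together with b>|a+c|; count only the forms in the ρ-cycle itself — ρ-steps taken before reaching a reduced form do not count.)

D = 621, ⌊√D⌋ = 24
descent: ρ → (-15,9,9)  [lands on river]
river: ρ → (9,9,-15)
river: ρ → (-15,21,3)
river: ρ → (3,21,-15)
ρ-cycle length = 4 (tail of 1 descent step not counted)

4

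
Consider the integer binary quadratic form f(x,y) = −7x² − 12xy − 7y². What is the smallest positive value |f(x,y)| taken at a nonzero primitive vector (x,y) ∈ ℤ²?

translate: b→-2 (≡12 mod 14), so (7,12,7)→(7,-2,2)
flip: (7,-2,2)→(2,2,7)
reduced (well bottom): (2,2,7) with a≤c, −a<b≤a
well minimum |f| = |-2| = 2 (negative-definite)

2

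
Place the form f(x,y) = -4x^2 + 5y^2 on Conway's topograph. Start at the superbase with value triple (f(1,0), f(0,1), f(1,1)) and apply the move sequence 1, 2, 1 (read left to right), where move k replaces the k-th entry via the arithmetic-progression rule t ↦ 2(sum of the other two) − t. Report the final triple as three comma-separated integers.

start (-4,5,1) = (f(1,0),f(0,1),f(1,1))
replace slot 1: 2·(5+1) − (-4) = 16 → (16,5,1)
replace slot 2: 2·(16+1) − 5 = 29 → (16,29,1)
replace slot 1: 2·(29+1) − 16 = 44 → (44,29,1)

44,29,1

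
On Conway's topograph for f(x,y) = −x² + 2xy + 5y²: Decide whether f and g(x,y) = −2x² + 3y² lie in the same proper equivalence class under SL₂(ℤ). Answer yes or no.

D₁ = 24, D₂ = 24
river cycle of f (length 2): (-1, 4, 2), (2, 4, -1)
river cycle of g (length 2): (-2, 4, 1), (1, 4, -2)
cycles differ ⇒ inequivalent

no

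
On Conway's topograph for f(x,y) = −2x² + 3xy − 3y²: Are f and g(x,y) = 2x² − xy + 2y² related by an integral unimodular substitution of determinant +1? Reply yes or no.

D₁ = -15, D₂ = -15
f is negative-definite; reduce −f:
−f: translate: b→1 (≡-3 mod 4), so (2,-3,3)→(2,1,2)
−f: reduced (well bottom): (2,1,2) with a≤c, −a<b≤a
flip sign back: reduced form of f is (-2,-1,-2)
g: flip: (2,-1,2)→(2,1,2)
g: reduced (well bottom): (2,1,2) with a≤c, −a<b≤a
reduced forms (-2, -1, -2) vs (2, 1, 2) ⇒ inequivalent

no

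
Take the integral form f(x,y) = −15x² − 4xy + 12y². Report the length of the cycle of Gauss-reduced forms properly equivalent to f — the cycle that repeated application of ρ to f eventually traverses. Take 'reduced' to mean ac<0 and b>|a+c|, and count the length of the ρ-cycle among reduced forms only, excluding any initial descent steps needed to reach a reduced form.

D = 736, ⌊√D⌋ = 27
descent: ρ → (12,4,-15)  [lands on river]
river: ρ → (-15,26,1)
river: ρ → (1,26,-15)
river: ρ → (-15,4,12)
river: ρ → (12,20,-7)
river: ρ → (-7,22,9)
river: ρ → (9,14,-15)
river: ρ → (-15,16,8)
river: ρ → (8,16,-15)
river: ρ → (-15,14,9)
river: ρ → (9,22,-7)
river: ρ → (-7,20,12)
ρ-cycle length = 12 (tail of 1 descent step not counted)

12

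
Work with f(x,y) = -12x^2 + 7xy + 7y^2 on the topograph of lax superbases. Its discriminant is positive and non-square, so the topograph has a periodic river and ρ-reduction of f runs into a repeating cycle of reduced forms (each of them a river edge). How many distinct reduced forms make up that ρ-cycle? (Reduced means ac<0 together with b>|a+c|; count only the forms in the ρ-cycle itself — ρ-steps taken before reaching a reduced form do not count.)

D = 385, ⌊√D⌋ = 19
river: ρ → (7,7,-12)
river: ρ → (-12,17,2)
river: ρ → (2,19,-3)
river: ρ → (-3,17,8)
river: ρ → (8,15,-5)
river: ρ → (-5,15,8)
river: ρ → (8,17,-3)
river: ρ → (-3,19,2)
river: ρ → (2,17,-12)
river: ρ → (-12,7,7)
ρ-cycle length = 10 (tail of 0 descent steps not counted)

10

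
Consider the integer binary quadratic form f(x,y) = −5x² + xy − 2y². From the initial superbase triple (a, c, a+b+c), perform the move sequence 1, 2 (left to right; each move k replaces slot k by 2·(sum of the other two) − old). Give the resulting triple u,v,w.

start (-5,-2,-6) = (f(1,0),f(0,1),f(1,1))
replace slot 1: 2·((-2)+(-6)) − (-5) = -11 → (-11,-2,-6)
replace slot 2: 2·((-11)+(-6)) − (-2) = -32 → (-11,-32,-6)

-11,-32,-6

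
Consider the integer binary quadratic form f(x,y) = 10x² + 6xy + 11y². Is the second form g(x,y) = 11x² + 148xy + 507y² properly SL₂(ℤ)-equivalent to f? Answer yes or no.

D₁ = -404, D₂ = -404
f: reduced (well bottom): (10,6,11) with a≤c, −a<b≤a
g: translate: b→-6 (≡148 mod 22), so (11,148,507)→(11,-6,10)
g: flip: (11,-6,10)→(10,6,11)
g: reduced (well bottom): (10,6,11) with a≤c, −a<b≤a
reduced forms (10, 6, 11) vs (10, 6, 11) ⇒ equivalent

yes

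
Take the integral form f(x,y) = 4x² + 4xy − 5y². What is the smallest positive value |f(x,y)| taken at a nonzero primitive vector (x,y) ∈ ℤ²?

river: ρ → (-5,6,3)
river: ρ → (3,6,-5)
river: ρ → (-5,4,4)
river: ρ → (4,4,-5)
closes: descent 0, river 4
min |a| on river = 3

3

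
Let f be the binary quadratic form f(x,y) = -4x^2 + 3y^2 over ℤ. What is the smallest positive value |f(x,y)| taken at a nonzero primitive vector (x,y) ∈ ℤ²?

descent: ρ → (3,6,-1)  [lands on river]
river: ρ → (-1,6,3)
closes: descent 1, river 2
min |a| on river = 1

1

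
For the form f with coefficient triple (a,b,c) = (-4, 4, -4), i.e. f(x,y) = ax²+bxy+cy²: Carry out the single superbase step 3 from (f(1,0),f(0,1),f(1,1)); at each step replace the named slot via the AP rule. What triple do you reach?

start (-4,-4,-4) = (f(1,0),f(0,1),f(1,1))
replace slot 3: 2·((-4)+(-4)) − (-4) = -12 → (-4,-4,-12)

-4,-4,-12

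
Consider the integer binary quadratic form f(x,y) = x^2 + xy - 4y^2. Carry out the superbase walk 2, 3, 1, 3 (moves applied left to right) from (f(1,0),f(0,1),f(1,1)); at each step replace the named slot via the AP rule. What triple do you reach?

start (1,-4,-2) = (f(1,0),f(0,1),f(1,1))
replace slot 2: 2·(1+(-2)) − (-4) = 2 → (1,2,-2)
replace slot 3: 2·(1+2) − (-2) = 8 → (1,2,8)
replace slot 1: 2·(2+8) − 1 = 19 → (19,2,8)
replace slot 3: 2·(19+2) − 8 = 34 → (19,2,34)

19,2,34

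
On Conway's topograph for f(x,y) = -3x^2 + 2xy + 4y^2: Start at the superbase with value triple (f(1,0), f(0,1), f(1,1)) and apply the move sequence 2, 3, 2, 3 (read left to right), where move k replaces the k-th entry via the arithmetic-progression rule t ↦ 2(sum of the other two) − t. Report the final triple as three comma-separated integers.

start (-3,4,3) = (f(1,0),f(0,1),f(1,1))
replace slot 2: 2·((-3)+3) − 4 = -4 → (-3,-4,3)
replace slot 3: 2·((-3)+(-4)) − 3 = -17 → (-3,-4,-17)
replace slot 2: 2·((-3)+(-17)) − (-4) = -36 → (-3,-36,-17)
replace slot 3: 2·((-3)+(-36)) − (-17) = -61 → (-3,-36,-61)

-3,-36,-61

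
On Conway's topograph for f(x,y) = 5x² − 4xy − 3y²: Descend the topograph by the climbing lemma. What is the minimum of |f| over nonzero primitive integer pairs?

descent: ρ → (-3,4,5)  [lands on river]
river: ρ → (5,6,-2)
river: ρ → (-2,6,5)
river: ρ → (5,4,-3)
river: ρ → (-3,8,1)
river: ρ → (1,8,-3)
closes: descent 1, river 6
min |a| on river = 1

1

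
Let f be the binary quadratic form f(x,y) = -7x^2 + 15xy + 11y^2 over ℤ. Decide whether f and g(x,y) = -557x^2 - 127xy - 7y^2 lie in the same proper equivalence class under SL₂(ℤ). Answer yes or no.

D₁ = 533, D₂ = 533
river cycle of f (length 10): (11, 7, -11), (-11, 15, 7), (7, 13, -13), (-13, 13, 7), (7, 15, -11), (-11, 7, 11), (11, 15, -7), (-7, 13, 13), (13, 13, -7), (-7, 15, 11)
river cycle of g (length 10): (-7, 15, 11), (11, 7, -11), (-11, 15, 7), (7, 13, -13), (-13, 13, 7), (7, 15, -11), (-11, 7, 11), (11, 15, -7), (-7, 13, 13), (13, 13, -7)
cycles coincide ⇒ equivalent

yes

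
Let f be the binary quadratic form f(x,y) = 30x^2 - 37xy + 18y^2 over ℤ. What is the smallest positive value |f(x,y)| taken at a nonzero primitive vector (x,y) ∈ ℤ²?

translate: b→23 (≡-37 mod 60), so (30,-37,18)→(30,23,11)
flip: (30,23,11)→(11,-23,30)
translate: b→-1 (≡-23 mod 22), so (11,-23,30)→(11,-1,18)
reduced (well bottom): (11,-1,18) with a≤c, −a<b≤a
well minimum = a = 11

11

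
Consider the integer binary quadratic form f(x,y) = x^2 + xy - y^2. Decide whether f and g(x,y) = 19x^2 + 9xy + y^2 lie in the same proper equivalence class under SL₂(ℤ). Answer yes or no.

D₁ = 5, D₂ = 5
river cycle of f (length 2): (-1, 1, 1), (1, 1, -1)
river cycle of g (length 2): (1, 1, -1), (-1, 1, 1)
cycles coincide ⇒ equivalent

yes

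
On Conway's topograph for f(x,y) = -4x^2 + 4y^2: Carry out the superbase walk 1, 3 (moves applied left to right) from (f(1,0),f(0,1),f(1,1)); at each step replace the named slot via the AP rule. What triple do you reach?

start (-4,4,0) = (f(1,0),f(0,1),f(1,1))
replace slot 1: 2·(4+0) − (-4) = 12 → (12,4,0)
replace slot 3: 2·(12+4) − 0 = 32 → (12,4,32)

12,4,32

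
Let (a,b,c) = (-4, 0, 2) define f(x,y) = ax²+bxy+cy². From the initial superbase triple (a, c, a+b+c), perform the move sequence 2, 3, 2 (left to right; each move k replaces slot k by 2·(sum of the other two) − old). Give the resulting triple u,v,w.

start (-4,2,-2) = (f(1,0),f(0,1),f(1,1))
replace slot 2: 2·((-4)+(-2)) − 2 = -14 → (-4,-14,-2)
replace slot 3: 2·((-4)+(-14)) − (-2) = -34 → (-4,-14,-34)
replace slot 2: 2·((-4)+(-34)) − (-14) = -62 → (-4,-62,-34)

-4,-62,-34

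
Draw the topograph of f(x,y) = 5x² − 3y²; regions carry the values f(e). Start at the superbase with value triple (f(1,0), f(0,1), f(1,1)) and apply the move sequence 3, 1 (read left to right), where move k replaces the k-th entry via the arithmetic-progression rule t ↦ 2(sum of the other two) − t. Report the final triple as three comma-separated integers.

start (5,-3,2) = (f(1,0),f(0,1),f(1,1))
replace slot 3: 2·(5+(-3)) − 2 = 2 → (5,-3,2)
replace slot 1: 2·((-3)+2) − 5 = -7 → (-7,-3,2)

-7,-3,2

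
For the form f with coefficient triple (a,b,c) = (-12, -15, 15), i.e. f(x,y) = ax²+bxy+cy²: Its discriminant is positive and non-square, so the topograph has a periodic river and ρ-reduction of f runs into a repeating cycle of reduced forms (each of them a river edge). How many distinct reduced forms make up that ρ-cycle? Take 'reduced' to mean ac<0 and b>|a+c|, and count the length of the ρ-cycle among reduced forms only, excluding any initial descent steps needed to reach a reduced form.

D = 945, ⌊√D⌋ = 30
descent: ρ → (15,15,-12)  [lands on river]
river: ρ → (-12,9,18)
river: ρ → (18,27,-3)
river: ρ → (-3,27,18)
river: ρ → (18,9,-12)
river: ρ → (-12,15,15)
ρ-cycle length = 6 (tail of 1 descent step not counted)

6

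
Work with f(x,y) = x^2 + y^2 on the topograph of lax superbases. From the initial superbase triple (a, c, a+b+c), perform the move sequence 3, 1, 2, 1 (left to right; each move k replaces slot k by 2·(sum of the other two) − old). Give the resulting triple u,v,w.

start (1,1,2) = (f(1,0),f(0,1),f(1,1))
replace slot 3: 2·(1+1) − 2 = 2 → (1,1,2)
replace slot 1: 2·(1+2) − 1 = 5 → (5,1,2)
replace slot 2: 2·(5+2) − 1 = 13 → (5,13,2)
replace slot 1: 2·(13+2) − 5 = 25 → (25,13,2)

25,13,2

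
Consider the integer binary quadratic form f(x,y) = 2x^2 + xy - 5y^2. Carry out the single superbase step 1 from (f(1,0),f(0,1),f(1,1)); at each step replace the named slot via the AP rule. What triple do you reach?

start (2,-5,-2) = (f(1,0),f(0,1),f(1,1))
replace slot 1: 2·((-5)+(-2)) − 2 = -16 → (-16,-5,-2)

-16,-5,-2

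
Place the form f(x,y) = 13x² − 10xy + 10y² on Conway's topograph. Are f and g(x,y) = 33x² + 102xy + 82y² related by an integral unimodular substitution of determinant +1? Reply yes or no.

D₁ = -420, D₂ = -420
f: flip: (13,-10,10)→(10,10,13)
f: reduced (well bottom): (10,10,13) with a≤c, −a<b≤a
g: translate: b→-30 (≡102 mod 66), so (33,102,82)→(33,-30,10)
g: flip: (33,-30,10)→(10,30,33)
g: translate: b→10 (≡30 mod 20), so (10,30,33)→(10,10,13)
g: reduced (well bottom): (10,10,13) with a≤c, −a<b≤a
reduced forms (10, 10, 13) vs (10, 10, 13) ⇒ equivalent

yes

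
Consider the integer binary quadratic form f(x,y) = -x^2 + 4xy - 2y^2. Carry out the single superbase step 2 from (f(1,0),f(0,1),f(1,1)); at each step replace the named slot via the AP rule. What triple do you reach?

start (-1,-2,1) = (f(1,0),f(0,1),f(1,1))
replace slot 2: 2·((-1)+1) − (-2) = 2 → (-1,2,1)

-1,2,1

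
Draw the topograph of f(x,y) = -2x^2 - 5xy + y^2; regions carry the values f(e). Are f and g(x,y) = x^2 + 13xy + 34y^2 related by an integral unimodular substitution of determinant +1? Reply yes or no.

D₁ = 33, D₂ = 33
river cycle of f (length 4): (1, 5, -2), (-2, 3, 3), (3, 3, -2), (-2, 5, 1)
river cycle of g (length 4): (1, 5, -2), (-2, 3, 3), (3, 3, -2), (-2, 5, 1)
cycles coincide ⇒ equivalent

yes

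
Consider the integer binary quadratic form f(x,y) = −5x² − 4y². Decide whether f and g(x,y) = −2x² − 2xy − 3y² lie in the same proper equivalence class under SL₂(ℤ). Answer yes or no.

D₁ = -80, D₂ = -20
discriminants differ ⇒ not SL₂(ℤ)-equivalent

no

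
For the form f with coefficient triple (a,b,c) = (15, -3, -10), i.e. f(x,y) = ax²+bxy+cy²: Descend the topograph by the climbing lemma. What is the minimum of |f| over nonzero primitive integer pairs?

descent: ρ → (-10,23,2)  [lands on river]
river: ρ → (2,21,-21)
river: ρ → (-21,21,2)
river: ρ → (2,23,-10)
river: ρ → (-10,17,8)
river: ρ → (8,15,-12)
river: ρ → (-12,9,11)
river: ρ → (11,13,-10)
river: ρ → (-10,7,14)
river: ρ → (14,21,-3)
river: ρ → (-3,21,14)
river: ρ → (14,7,-10)
river: ρ → (-10,13,11)
river: ρ → (11,9,-12)
river: ρ → (-12,15,8)
river: ρ → (8,17,-10)
closes: descent 1, river 16
min |a| on river = 2

2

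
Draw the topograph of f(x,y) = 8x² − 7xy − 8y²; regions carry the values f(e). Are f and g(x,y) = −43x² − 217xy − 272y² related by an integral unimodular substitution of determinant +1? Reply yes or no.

D₁ = 305, D₂ = 305
river cycle of f (length 8): (-8, 7, 8), (8, 9, -7), (-7, 5, 10), (10, 15, -2), (-2, 17, 2), (2, 15, -10), (-10, 5, 7), (7, 9, -8)
river cycle of g (length 8): (-8, 7, 8), (8, 9, -7), (-7, 5, 10), (10, 15, -2), (-2, 17, 2), (2, 15, -10), (-10, 5, 7), (7, 9, -8)
cycles coincide ⇒ equivalent

yes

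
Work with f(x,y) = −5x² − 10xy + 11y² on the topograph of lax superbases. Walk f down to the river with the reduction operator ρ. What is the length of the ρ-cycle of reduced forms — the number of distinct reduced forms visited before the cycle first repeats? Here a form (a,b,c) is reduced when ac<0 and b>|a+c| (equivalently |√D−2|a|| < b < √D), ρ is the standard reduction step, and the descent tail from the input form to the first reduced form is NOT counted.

D = 320, ⌊√D⌋ = 17
descent: ρ → (11,10,-5)  [lands on river]
river: ρ → (-5,10,11)
river: ρ → (11,12,-4)
river: ρ → (-4,12,11)
ρ-cycle length = 4 (tail of 1 descent step not counted)

4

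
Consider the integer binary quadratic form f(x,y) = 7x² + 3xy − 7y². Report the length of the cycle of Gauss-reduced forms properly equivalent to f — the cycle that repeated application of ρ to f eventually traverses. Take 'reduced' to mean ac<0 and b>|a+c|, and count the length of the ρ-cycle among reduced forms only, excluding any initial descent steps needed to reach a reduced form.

D = 205, ⌊√D⌋ = 14
river: ρ → (-7,11,3)
river: ρ → (3,13,-3)
river: ρ → (-3,11,7)
river: ρ → (7,3,-7)
ρ-cycle length = 4 (tail of 0 descent steps not counted)

4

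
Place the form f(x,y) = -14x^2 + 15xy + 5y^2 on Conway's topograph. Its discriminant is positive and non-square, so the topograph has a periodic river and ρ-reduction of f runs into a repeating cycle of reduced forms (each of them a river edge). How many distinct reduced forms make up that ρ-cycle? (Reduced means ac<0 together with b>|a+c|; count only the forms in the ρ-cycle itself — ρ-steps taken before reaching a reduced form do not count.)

D = 505, ⌊√D⌋ = 22
river: ρ → (5,15,-14)
river: ρ → (-14,13,6)
river: ρ → (6,11,-16)
river: ρ → (-16,21,1)
river: ρ → (1,21,-16)
river: ρ → (-16,11,6)
river: ρ → (6,13,-14)
river: ρ → (-14,15,5)
ρ-cycle length = 8 (tail of 0 descent steps not counted)

8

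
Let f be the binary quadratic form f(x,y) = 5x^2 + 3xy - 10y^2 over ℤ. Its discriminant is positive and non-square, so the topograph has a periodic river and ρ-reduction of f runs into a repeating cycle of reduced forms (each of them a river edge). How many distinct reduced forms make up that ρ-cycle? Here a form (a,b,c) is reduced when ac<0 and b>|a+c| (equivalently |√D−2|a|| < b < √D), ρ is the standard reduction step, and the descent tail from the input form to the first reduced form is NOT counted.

D = 209, ⌊√D⌋ = 14
descent: ρ → (-10,-3,5)
descent: ρ → (5,13,-2)  [lands on river]
river: ρ → (-2,11,11)
river: ρ → (11,11,-2)
river: ρ → (-2,13,5)
river: ρ → (5,7,-8)
river: ρ → (-8,9,4)
river: ρ → (4,7,-10)
river: ρ → (-10,13,1)
river: ρ → (1,13,-10)
river: ρ → (-10,7,4)
river: ρ → (4,9,-8)
river: ρ → (-8,7,5)
ρ-cycle length = 12 (tail of 2 descent steps not counted)

12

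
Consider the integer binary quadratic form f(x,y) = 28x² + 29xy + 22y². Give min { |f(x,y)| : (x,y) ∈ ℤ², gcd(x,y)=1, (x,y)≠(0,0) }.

translate: b→-27 (≡29 mod 56), so (28,29,22)→(28,-27,21)
flip: (28,-27,21)→(21,27,28)
translate: b→-15 (≡27 mod 42), so (21,27,28)→(21,-15,22)
reduced (well bottom): (21,-15,22) with a≤c, −a<b≤a
well minimum = a = 21

21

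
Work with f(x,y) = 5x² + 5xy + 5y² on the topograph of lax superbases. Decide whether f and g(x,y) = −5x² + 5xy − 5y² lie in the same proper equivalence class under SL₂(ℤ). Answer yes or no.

D₁ = -75, D₂ = -75
f: reduced (well bottom): (5,5,5) with a≤c, −a<b≤a
g is negative-definite; reduce −g:
−g: translate: b→5 (≡-5 mod 10), so (5,-5,5)→(5,5,5)
−g: reduced (well bottom): (5,5,5) with a≤c, −a<b≤a
flip sign back: reduced form of g is (-5,-5,-5)
reduced forms (5, 5, 5) vs (-5, -5, -5) ⇒ inequivalent

no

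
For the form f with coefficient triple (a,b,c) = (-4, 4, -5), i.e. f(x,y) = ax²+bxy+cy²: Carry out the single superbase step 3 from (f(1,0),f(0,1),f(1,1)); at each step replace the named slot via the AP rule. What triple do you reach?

start (-4,-5,-5) = (f(1,0),f(0,1),f(1,1))
replace slot 3: 2·((-4)+(-5)) − (-5) = -13 → (-4,-5,-13)

-4,-5,-13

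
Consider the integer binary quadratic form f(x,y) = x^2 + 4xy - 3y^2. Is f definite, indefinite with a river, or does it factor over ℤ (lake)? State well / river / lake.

D = b²−4ac = 4² − 4·1·(-3) = 28
D > 0 non-square ⇒ indefinite ⇒ periodic river

river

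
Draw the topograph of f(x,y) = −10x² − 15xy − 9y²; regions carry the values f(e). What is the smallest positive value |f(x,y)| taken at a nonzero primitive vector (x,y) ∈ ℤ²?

translate: b→-5 (≡15 mod 20), so (10,15,9)→(10,-5,4)
flip: (10,-5,4)→(4,5,10)
translate: b→-3 (≡5 mod 8), so (4,5,10)→(4,-3,9)
reduced (well bottom): (4,-3,9) with a≤c, −a<b≤a
well minimum |f| = |-4| = 4 (negative-definite)

4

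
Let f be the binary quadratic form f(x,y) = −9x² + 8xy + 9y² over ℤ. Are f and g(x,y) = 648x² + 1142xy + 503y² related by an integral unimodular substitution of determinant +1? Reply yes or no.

D₁ = 388, D₂ = 388
river cycle of f (length 22): (9, 10, -8), (-8, 6, 11), (11, 16, -3), (-3, 14, 16), (16, 18, -1), (-1, 18, 16), (16, 14, -3), (-3, 16, 11), (11, 6, -8), (-8, 10, 9), … (12 more)
river cycle of g (length 22): (9, 10, -8), (-8, 6, 11), (11, 16, -3), (-3, 14, 16), (16, 18, -1), (-1, 18, 16), (16, 14, -3), (-3, 16, 11), (11, 6, -8), (-8, 10, 9), … (12 more)
cycles coincide ⇒ equivalent

yes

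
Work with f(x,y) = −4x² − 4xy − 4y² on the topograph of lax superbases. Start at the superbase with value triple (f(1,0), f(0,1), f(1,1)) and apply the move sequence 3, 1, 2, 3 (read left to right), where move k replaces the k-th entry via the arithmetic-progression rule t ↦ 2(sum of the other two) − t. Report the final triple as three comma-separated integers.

start (-4,-4,-12) = (f(1,0),f(0,1),f(1,1))
replace slot 3: 2·((-4)+(-4)) − (-12) = -4 → (-4,-4,-4)
replace slot 1: 2·((-4)+(-4)) − (-4) = -12 → (-12,-4,-4)
replace slot 2: 2·((-12)+(-4)) − (-4) = -28 → (-12,-28,-4)
replace slot 3: 2·((-12)+(-28)) − (-4) = -76 → (-12,-28,-76)

-12,-28,-76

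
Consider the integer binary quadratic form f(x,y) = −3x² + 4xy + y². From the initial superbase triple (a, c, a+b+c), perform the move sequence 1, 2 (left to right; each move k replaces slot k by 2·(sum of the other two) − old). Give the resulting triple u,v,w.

start (-3,1,2) = (f(1,0),f(0,1),f(1,1))
replace slot 1: 2·(1+2) − (-3) = 9 → (9,1,2)
replace slot 2: 2·(9+2) − 1 = 21 → (9,21,2)

9,21,2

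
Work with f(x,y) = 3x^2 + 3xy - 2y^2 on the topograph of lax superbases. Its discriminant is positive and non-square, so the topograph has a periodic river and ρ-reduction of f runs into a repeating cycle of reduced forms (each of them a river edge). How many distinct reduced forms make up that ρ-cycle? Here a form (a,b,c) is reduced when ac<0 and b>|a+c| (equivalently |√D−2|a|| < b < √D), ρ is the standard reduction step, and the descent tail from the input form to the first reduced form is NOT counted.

D = 33, ⌊√D⌋ = 5
river: ρ → (-2,5,1)
river: ρ → (1,5,-2)
river: ρ → (-2,3,3)
river: ρ → (3,3,-2)
ρ-cycle length = 4 (tail of 0 descent steps not counted)

4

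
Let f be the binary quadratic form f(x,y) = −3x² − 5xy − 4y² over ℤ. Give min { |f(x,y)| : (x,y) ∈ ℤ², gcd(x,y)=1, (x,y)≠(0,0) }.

translate: b→-1 (≡5 mod 6), so (3,5,4)→(3,-1,2)
flip: (3,-1,2)→(2,1,3)
reduced (well bottom): (2,1,3) with a≤c, −a<b≤a
well minimum |f| = |-2| = 2 (negative-definite)

2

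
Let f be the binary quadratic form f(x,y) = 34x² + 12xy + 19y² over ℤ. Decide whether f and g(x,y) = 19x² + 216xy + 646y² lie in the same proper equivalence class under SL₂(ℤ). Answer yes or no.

D₁ = -2440, D₂ = -2440
f: flip: (34,12,19)→(19,-12,34)
f: reduced (well bottom): (19,-12,34) with a≤c, −a<b≤a
g: translate: b→-12 (≡216 mod 38), so (19,216,646)→(19,-12,34)
g: reduced (well bottom): (19,-12,34) with a≤c, −a<b≤a
reduced forms (19, -12, 34) vs (19, -12, 34) ⇒ equivalent

yes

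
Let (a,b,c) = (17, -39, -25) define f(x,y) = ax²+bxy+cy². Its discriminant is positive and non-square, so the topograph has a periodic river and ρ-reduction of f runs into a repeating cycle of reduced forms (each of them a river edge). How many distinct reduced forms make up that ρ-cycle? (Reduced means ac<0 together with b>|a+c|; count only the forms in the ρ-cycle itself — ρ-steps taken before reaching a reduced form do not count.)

D = 3221, ⌊√D⌋ = 56
descent: ρ → (-25,39,17)  [lands on river]
river: ρ → (17,29,-35)
river: ρ → (-35,41,11)
river: ρ → (11,47,-23)
river: ρ → (-23,45,13)
river: ρ → (13,33,-41)
river: ρ → (-41,49,5)
river: ρ → (5,51,-31)
river: ρ → (-31,11,25)
river: ρ → (25,39,-17)
river: ρ → (-17,29,35)
river: ρ → (35,41,-11)
river: ρ → (-11,47,23)
river: ρ → (23,45,-13)
river: ρ → (-13,33,41)
river: ρ → (41,49,-5)
river: ρ → (-5,51,31)
river: ρ → (31,11,-25)
ρ-cycle length = 18 (tail of 1 descent step not counted)

18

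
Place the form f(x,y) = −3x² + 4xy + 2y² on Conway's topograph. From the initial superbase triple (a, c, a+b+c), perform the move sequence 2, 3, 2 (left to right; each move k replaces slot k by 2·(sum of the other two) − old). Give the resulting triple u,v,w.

start (-3,2,3) = (f(1,0),f(0,1),f(1,1))
replace slot 2: 2·((-3)+3) − 2 = -2 → (-3,-2,3)
replace slot 3: 2·((-3)+(-2)) − 3 = -13 → (-3,-2,-13)
replace slot 2: 2·((-3)+(-13)) − (-2) = -30 → (-3,-30,-13)

-3,-30,-13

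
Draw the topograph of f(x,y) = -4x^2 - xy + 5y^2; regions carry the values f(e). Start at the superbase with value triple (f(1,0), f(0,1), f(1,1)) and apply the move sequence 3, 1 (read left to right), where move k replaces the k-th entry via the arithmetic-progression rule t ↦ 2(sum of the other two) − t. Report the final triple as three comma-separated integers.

start (-4,5,0) = (f(1,0),f(0,1),f(1,1))
replace slot 3: 2·((-4)+5) − 0 = 2 → (-4,5,2)
replace slot 1: 2·(5+2) − (-4) = 18 → (18,5,2)

18,5,2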